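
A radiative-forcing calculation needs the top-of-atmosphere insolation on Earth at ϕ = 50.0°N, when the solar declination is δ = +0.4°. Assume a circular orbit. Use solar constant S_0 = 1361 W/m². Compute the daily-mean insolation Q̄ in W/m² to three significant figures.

Q̄ ≈ 282 W/m²

cos h₀ = −tan(+50.0°) tan(+0.400°) = -0.0083, h₀ = 1.5791 rad.
Bracket: h₀ sin ϕ sin δ + cos ϕ cos δ sin h₀ = 1.5791×0.76604×0.00698 + 0.64279×0.99998×0.99997 = 0.008443 + 0.642758 = 0.651201.
Q̄ = (S_0/π) × [bracket] = (1361/π) × 0.651201 = 282.1 W/m².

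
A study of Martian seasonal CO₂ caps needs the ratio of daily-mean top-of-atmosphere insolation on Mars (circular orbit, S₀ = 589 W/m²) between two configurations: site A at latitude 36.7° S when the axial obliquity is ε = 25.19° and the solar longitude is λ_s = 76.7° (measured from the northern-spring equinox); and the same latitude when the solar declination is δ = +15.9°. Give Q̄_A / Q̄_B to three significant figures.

Q̄_A / Q̄_B ≈ 0.721

— Configuration A (φ=-36.7°):
Solar declination: sin δ = sin ε · sin λ_s = sin 25.19° × sin 76.7° = 0.41421, so δ = +24.469°.
cos H₀ = −tan(-36.7°) tan(+24.469°) = 0.3392, H₀ = 1.2247 rad.
Bracket: H₀ sin φ sin δ + cos φ cos δ sin H₀ = 1.2247×-0.59763×0.41421 + 0.80178×0.91018×0.94071 = -0.303168 + 0.686496 = 0.383328.
Q̄ = (S₀/π) × [bracket] = (589/π) × 0.383328 = 71.868 W/m².
— Configuration B (φ=-36.7°):
cos H₀ = −tan(-36.7°) tan(+15.900°) = 0.2123, H₀ = 1.3568 rad.
Bracket: H₀ sin φ sin δ + cos φ cos δ sin H₀ = 1.3568×-0.59763×0.27396 + 0.80178×0.96174×0.97720 = -0.222144 + 0.753523 = 0.531379.
Q̄ = (S₀/π) × [bracket] = (589/π) × 0.531379 = 99.625 W/m².
Ratio Q̄_A / Q̄_B = 71.868 / 99.625 = 0.7214.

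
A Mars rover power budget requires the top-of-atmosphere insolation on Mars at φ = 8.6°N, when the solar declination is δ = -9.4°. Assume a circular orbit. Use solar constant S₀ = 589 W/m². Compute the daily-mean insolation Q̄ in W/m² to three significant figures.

Q̄ ≈ 176 W/m²

cos H₀ = −tan(+8.6°) tan(-9.400°) = 0.0250, H₀ = 1.5458 rad.
Bracket: H₀ sin φ sin δ + cos φ cos δ sin H₀ = 1.5458×0.14954×-0.16333 + 0.98876×0.98657×0.99969 = -0.037755 + 0.975179 = 0.937424.
Q̄ = (S₀/π) × [bracket] = (589/π) × 0.937424 = 175.8 W/m².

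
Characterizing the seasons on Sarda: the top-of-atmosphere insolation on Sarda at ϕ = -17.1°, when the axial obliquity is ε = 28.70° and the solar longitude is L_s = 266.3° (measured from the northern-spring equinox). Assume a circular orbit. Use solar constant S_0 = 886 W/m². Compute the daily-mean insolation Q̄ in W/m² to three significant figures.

Solar declination: sin δ = sin ε · sin L_s = sin 28.70° × sin 266.3° = -0.47922, so δ = -28.635°.
cos h₀ = −tan(-17.1°) tan(-28.635°) = -0.1680, h₀ = 1.7396 rad.
Bracket: h₀ sin ϕ sin δ + cos ϕ cos δ sin h₀ = 1.7396×-0.29404×-0.47922 + 0.95579×0.87769×0.98579 = 0.245127 + 0.826967 = 1.072094.
Q̄ = (S_0/π) × [bracket] = (886/π) × 1.072094 = 302.4 W/m².

Q̄ ≈ 302 W/m²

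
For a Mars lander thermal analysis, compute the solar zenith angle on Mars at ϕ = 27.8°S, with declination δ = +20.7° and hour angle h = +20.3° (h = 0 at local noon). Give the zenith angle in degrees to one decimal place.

θ_z = 52.3°

cos θ_z = sin ϕ sin δ + cos ϕ cos δ cos h = -0.164856 + 0.776081 = 0.611225.
θ_z = arccos(0.611225) = 52.3°.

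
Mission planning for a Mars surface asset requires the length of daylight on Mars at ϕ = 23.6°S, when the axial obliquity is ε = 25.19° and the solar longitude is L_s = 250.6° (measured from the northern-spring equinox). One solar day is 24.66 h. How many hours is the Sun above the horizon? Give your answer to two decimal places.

13.84 h

Solar declination: sin δ = sin ε · sin L_s = sin 25.19° × sin 250.6° = -0.40146, so δ = -23.669°.
cos h₀ = −tan ϕ · tan δ = −tan(-23.6°) × tan(-23.669°) = -0.1915, so h₀ = 1.7635 rad = 101.04°.
Daylight = 2h₀/(2π) × 24.66 h = (1.7635/π) × 24.66 = 13.84 h.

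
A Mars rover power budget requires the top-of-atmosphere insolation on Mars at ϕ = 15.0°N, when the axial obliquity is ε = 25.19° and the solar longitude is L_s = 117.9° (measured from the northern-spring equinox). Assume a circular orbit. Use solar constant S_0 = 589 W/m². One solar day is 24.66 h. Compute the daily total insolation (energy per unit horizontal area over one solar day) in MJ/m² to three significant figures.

17.5 MJ/m²

Solar declination: sin δ = sin ε · sin L_s = sin 25.19° × sin 117.9° = 0.37615, so δ = +22.095°.
cos h₀ = −tan(+15.0°) tan(+22.095°) = -0.1088, h₀ = 1.6798 rad.
Bracket: h₀ sin ϕ sin δ + cos ϕ cos δ sin h₀ = 1.6798×0.25882×0.37615 + 0.96593×0.92656×0.99407 = 0.163537 + 0.889685 = 1.053222.
Q̄ = (S_0/π) × [bracket] = (589/π) × 1.053222 = 197.46 W/m².
Daily total = Q̄ × 24.66 h × 3600 s/h = 197.46 × 24.66 × 3600 / 10⁶ = 17.53 MJ/m².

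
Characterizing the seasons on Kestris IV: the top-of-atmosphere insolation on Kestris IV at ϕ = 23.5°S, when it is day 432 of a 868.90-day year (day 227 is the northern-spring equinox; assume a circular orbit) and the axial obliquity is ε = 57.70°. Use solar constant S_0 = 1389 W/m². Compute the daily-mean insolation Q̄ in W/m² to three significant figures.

Solar longitude: L_s = 360° × (432 − 227)/868.90 = 84.935°.
sin δ = sin 57.70° × sin 84.935° = 0.84196, so δ = +57.348°.
cos h₀ = −tan(-23.5°) tan(+57.348°) = 0.6785, h₀ = 0.8250 rad.
Bracket: h₀ sin ϕ sin δ + cos ϕ cos δ sin h₀ = 0.8250×-0.39875×0.84196 + 0.91706×0.53954×0.73457 = -0.276979 + 0.363458 = 0.086479.
Q̄ = (S_0/π) × [bracket] = (1389/π) × 0.086479 = 38.24 W/m².

Q̄ ≈ 38.2 W/m²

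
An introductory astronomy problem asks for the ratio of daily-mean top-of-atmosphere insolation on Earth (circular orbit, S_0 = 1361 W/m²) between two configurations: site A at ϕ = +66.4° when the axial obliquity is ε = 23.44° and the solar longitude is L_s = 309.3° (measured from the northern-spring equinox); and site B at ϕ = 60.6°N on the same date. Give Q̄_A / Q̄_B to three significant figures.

— Configuration A (ϕ=+66.4°):
Solar declination: sin δ = sin ε · sin L_s = sin 23.44° × sin 309.3° = -0.30782, so δ = -17.928°.
cos h₀ = −tan(+66.4°) tan(-17.928°) = 0.7405, h₀ = 0.7369 rad.
Bracket: h₀ sin ϕ sin δ + cos ϕ cos δ sin h₀ = 0.7369×0.91636×-0.30782 + 0.40035×0.95144×0.67201 = -0.207860 + 0.255975 = 0.048115.
Q̄ = (S_0/π) × [bracket] = (1361/π) × 0.048115 = 20.844 W/m².
— Configuration B (ϕ=+60.6°):
cos h₀ = −tan(+60.6°) tan(-17.928°) = 0.5742, h₀ = 0.9592 rad.
Bracket: h₀ sin ϕ sin δ + cos ϕ cos δ sin h₀ = 0.9592×0.87121×-0.30782 + 0.49090×0.95144×0.81873 = -0.257234 + 0.382398 = 0.125164.
Q̄ = (S_0/π) × [bracket] = (1361/π) × 0.125164 = 54.224 W/m².
Ratio Q̄_A / Q̄_B = 20.844 / 54.224 = 0.3844.

Q̄_A / Q̄_B ≈ 0.384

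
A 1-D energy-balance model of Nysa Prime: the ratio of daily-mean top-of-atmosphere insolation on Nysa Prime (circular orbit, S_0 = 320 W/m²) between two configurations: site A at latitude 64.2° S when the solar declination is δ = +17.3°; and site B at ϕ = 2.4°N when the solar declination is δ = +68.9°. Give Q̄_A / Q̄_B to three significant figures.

Q̄_A / Q̄_B ≈ 0.200

— Configuration A (ϕ=-64.2°):
cos h₀ = −tan(-64.2°) tan(+17.300°) = 0.6443, h₀ = 0.8707 rad.
Bracket: h₀ sin ϕ sin δ + cos ϕ cos δ sin h₀ = 0.8707×-0.90032×0.29737 + 0.43523×0.95476×0.76478 = -0.233111 + 0.317797 = 0.084686.
Q̄ = (S_0/π) × [bracket] = (320/π) × 0.084686 = 8.6260 W/m².
— Configuration B (ϕ=+2.4°):
cos h₀ = −tan(+2.4°) tan(+68.900°) = -0.1086, h₀ = 1.6796 rad.
Bracket: h₀ sin ϕ sin δ + cos ϕ cos δ sin h₀ = 1.6796×0.04188×0.93295 + 0.99912×0.36000×0.99408 = 0.065625 + 0.357554 = 0.423179.
Q̄ = (S_0/π) × [bracket] = (320/π) × 0.423179 = 43.105 W/m².
Ratio Q̄_A / Q̄_B = 8.6260 / 43.105 = 0.2001.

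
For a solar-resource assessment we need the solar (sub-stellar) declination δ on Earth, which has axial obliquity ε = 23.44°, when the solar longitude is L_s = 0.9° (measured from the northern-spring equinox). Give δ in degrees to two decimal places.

sin δ = sin ε · sin L_s = sin 23.44° × sin 0.9° = 0.006248.
δ = arcsin(0.006248) = +0.36°.

δ = +0.36°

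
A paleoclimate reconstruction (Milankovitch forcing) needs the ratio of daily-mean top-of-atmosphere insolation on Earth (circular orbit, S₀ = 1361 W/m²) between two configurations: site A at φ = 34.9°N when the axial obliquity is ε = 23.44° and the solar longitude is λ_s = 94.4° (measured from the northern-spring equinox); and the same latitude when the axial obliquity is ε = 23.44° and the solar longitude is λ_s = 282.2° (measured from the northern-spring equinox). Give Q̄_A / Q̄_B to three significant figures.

— Configuration A (φ=+34.9°):
Solar declination: sin δ = sin ε · sin λ_s = sin 23.44° × sin 94.4° = 0.39662, so δ = +23.367°.
cos H₀ = −tan(+34.9°) tan(+23.367°) = -0.3014, H₀ = 1.8770 rad.
Bracket: H₀ sin φ sin δ + cos φ cos δ sin H₀ = 1.8770×0.57215×0.39662 + 0.82015×0.91798×0.95350 = 0.425940 + 0.717872 = 1.143812.
Q̄ = (S₀/π) × [bracket] = (1361/π) × 1.143812 = 495.52 W/m².
— Configuration B (φ=+34.9°):
Solar declination: sin δ = sin ε · sin λ_s = sin 23.44° × sin 282.2° = -0.38880, so δ = -22.880°.
cos H₀ = −tan(+34.9°) tan(-22.880°) = 0.2944, H₀ = 1.2720 rad.
Bracket: H₀ sin φ sin δ + cos φ cos δ sin H₀ = 1.2720×0.57215×-0.38880 + 0.82015×0.92132×0.95568 = -0.282959 + 0.722131 = 0.439172.
Q̄ = (S₀/π) × [bracket] = (1361/π) × 0.439172 = 190.26 W/m².
Ratio Q̄_A / Q̄_B = 495.52 / 190.26 = 2.604.

Q̄_A / Q̄_B ≈ 2.60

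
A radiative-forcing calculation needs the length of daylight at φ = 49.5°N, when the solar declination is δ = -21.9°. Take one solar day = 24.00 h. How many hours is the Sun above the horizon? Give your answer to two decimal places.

8.26 h

cos H₀ = −tan φ · tan δ = −tan(+49.5°) × tan(-21.900°) = 0.4707, so H₀ = 1.0807 rad = 61.92°.
Daylight = 2H₀/(2π) × 24.00 h = (1.0807/π) × 24.00 = 8.26 h.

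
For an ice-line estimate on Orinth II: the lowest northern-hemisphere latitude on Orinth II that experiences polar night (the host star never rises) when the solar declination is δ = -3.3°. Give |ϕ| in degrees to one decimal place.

|ϕ| = 86.7°

Polar night requires cos h₀ = −tan ϕ tan δ ≥ 1, i.e. tan ϕ tan δ ≤ −1.
The boundary is |tan ϕ| · |tan δ| = 1, so |ϕ| = 90° − |δ| = 90° − 3.3° = 86.7° in the northern hemisphere.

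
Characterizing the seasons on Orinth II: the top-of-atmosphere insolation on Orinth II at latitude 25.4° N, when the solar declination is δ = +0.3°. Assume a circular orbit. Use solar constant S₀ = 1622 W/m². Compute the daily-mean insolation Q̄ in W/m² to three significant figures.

cos H₀ = −tan(+25.4°) tan(+0.300°) = -0.0025, H₀ = 1.5733 rad.
Bracket: H₀ sin φ sin δ + cos φ cos δ sin H₀ = 1.5733×0.42894×0.00524 + 0.90334×0.99999×1.00000 = 0.003536 + 0.903331 = 0.906867.
Q̄ = (S₀/π) × [bracket] = (1622/π) × 0.906867 = 468.2 W/m².

Q̄ ≈ 468 W/m²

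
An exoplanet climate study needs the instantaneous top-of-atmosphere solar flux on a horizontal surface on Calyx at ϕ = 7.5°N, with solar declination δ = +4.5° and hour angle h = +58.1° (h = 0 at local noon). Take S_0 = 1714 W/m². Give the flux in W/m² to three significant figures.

913 W/m²

cos θ_z = sin ϕ sin δ + cos ϕ cos δ cos h = 0.010241 + 0.522302 = 0.532543.
Flux = S_0 · cos θ_z = 1714 × 0.532543 = 912.8 W/m².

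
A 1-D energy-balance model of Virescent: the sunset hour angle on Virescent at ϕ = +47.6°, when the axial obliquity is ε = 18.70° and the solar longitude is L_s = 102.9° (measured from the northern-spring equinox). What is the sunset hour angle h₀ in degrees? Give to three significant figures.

Solar declination: sin δ = sin ε · sin L_s = sin 18.70° × sin 102.9° = 0.31252, so δ = +18.211°.
cos h₀ = −tan ϕ · tan δ = −tan(+47.6°) × tan(+18.211°) = -0.3603, so h₀ = 1.9394 rad = 111.12°.

h₀ = 111°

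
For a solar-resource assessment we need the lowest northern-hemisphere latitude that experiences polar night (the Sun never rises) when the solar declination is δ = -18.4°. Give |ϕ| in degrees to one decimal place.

Polar night requires cos h₀ = −tan ϕ tan δ ≥ 1, i.e. tan ϕ tan δ ≤ −1.
The boundary is |tan ϕ| · |tan δ| = 1, so |ϕ| = 90° − |δ| = 90° − 18.4° = 71.6° in the northern hemisphere.

|ϕ| = 71.6°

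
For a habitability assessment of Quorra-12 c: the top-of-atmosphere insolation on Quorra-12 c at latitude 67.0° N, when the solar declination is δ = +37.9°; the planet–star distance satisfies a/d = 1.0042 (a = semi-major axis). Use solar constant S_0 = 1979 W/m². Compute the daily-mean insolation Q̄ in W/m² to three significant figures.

cos h₀ = −tan(+67.0°) tan(+37.900°) = -1.8340 ≤ −1 ⇒ polar day, h₀ = π.
Bracket: h₀ sin ϕ sin δ + cos ϕ cos δ sin h₀ = 3.1416×0.92050×0.61429 + 0.39073×0.78908×0.00000 = 1.776430 + 0.000000 = 1.776430.
Inverse-square distance factor (a/d)² = 1.0042² = 1.008418.
Q̄ = (S_0/π) × 1.008418 × [bracket] = (1979/π) × 1.008418 × 1.776430 = 1128 W/m².

Q̄ ≈ 1.13e+03 W/m²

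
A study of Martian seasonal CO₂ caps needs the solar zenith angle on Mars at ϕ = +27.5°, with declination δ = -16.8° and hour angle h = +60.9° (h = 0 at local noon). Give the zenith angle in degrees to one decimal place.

cos θ_z = sin ϕ sin δ + cos ϕ cos δ cos h = -0.133460 + 0.412973 = 0.279513.
θ_z = arccos(0.279513) = 73.8°.

θ_z = 73.8°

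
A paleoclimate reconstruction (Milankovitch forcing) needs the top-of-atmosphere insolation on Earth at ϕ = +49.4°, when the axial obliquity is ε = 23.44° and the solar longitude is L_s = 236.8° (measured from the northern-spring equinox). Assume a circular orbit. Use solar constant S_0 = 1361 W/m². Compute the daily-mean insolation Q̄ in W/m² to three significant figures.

Q̄ ≈ 117 W/m²

Solar declination: sin δ = sin ε · sin L_s = sin 23.44° × sin 236.8° = -0.33286, so δ = -19.442°.
cos h₀ = −tan(+49.4°) tan(-19.442°) = 0.4118, h₀ = 1.1463 rad.
Bracket: h₀ sin ϕ sin δ + cos ϕ cos δ sin h₀ = 1.1463×0.75927×-0.33286 + 0.65077×0.94298×0.91126 = -0.289705 + 0.559207 = 0.269502.
Q̄ = (S_0/π) × [bracket] = (1361/π) × 0.269502 = 116.8 W/m².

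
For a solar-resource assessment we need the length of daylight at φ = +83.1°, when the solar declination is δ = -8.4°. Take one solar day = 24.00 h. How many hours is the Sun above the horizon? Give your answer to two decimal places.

0.00 h

cos H₀ = −tan φ · tan δ = 1.2203 ≥ 1, so the Sun never rises (polar night) and H₀ = 0.
Daylight = 2H₀/(2π) × 24.00 h = (0.0000/π) × 24.00 = 0.00 h.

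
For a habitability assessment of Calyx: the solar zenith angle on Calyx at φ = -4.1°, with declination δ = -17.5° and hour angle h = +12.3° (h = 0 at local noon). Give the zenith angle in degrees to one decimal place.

θ_z = 18.0°

cos θ_z = sin φ sin δ + cos φ cos δ cos h = 0.021500 + 0.929440 = 0.950940.
θ_z = arccos(0.950940) = 18.0°.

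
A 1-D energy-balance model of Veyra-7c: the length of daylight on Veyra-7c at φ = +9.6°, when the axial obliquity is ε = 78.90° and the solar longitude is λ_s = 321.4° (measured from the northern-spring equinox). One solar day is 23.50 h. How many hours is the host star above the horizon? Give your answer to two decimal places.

10.77 h

Solar declination: sin δ = sin ε · sin λ_s = sin 78.90° × sin 321.4° = -0.61221, so δ = -37.749°.
cos H₀ = −tan φ · tan δ = −tan(+9.6°) × tan(-37.749°) = 0.1310, so H₀ = 1.4395 rad = 82.48°.
Daylight = 2H₀/(2π) × 23.50 h = (1.4395/π) × 23.50 = 10.77 h.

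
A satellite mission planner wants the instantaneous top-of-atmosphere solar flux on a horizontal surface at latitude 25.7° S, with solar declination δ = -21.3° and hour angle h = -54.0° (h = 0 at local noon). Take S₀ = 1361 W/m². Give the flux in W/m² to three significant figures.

cos θ_z = sin φ sin δ + cos φ cos δ cos h = 0.157527 + 0.493461 = 0.650988.
Flux = S₀ · cos θ_z = 1361 × 0.650988 = 886.0 W/m².

886 W/m²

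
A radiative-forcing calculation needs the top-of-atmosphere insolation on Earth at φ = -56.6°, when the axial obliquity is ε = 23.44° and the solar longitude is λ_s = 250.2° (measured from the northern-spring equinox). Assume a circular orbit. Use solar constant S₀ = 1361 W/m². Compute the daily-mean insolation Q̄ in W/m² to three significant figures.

Solar declination: sin δ = sin ε · sin λ_s = sin 23.44° × sin 250.2° = -0.37427, so δ = -21.979°.
cos H₀ = −tan(-56.6°) tan(-21.979°) = -0.6121, H₀ = 2.2295 rad.
Bracket: H₀ sin φ sin δ + cos φ cos δ sin H₀ = 2.2295×-0.83485×-0.37427 + 0.55048×0.92732×0.79078 = 0.696628 + 0.403670 = 1.100298.
Q̄ = (S₀/π) × [bracket] = (1361/π) × 1.100298 = 476.7 W/m².

Q̄ ≈ 477 W/m²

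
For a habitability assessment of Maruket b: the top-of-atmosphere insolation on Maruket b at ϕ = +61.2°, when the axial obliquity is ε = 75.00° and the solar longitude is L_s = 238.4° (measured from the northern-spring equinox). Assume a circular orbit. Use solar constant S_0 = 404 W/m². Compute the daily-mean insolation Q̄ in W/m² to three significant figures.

Q̄ ≈ 0.00 W/m²

Solar declination: sin δ = sin ε · sin L_s = sin 75.00° × sin 238.4° = -0.82271, so δ = -55.357°.
cos h₀ = −tan(+61.2°) tan(-55.357°) = 2.6325 ≥ 1 ⇒ polar night, h₀ = 0 and Q̄ = 0.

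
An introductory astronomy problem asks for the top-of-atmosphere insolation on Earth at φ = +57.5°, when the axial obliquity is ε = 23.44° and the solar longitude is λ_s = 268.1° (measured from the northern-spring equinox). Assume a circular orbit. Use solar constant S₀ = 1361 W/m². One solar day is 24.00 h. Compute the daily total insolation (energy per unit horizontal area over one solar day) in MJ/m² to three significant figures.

Solar declination: sin δ = sin ε · sin λ_s = sin 23.44° × sin 268.1° = -0.39757, so δ = -23.426°.
cos H₀ = −tan(+57.5°) tan(-23.426°) = 0.6801, H₀ = 0.8229 rad.
Bracket: H₀ sin φ sin δ + cos φ cos δ sin H₀ = 0.8229×0.84339×-0.39757 + 0.53730×0.91757×0.73310 = -0.275924 + 0.361426 = 0.085502.
Q̄ = (S₀/π) × [bracket] = (1361/π) × 0.085502 = 37.041 W/m².
Daily total = Q̄ × 24.00 h × 3600 s/h = 37.041 × 24.00 × 3600 / 10⁶ = 3.200 MJ/m².

3.20 MJ/m²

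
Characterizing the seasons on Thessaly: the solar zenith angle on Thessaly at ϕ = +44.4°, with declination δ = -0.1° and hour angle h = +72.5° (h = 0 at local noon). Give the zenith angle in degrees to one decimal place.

cos θ_z = sin ϕ sin δ + cos ϕ cos δ cos h = -0.001221 + 0.214846 = 0.213625.
θ_z = arccos(0.213625) = 77.7°.

θ_z = 77.7°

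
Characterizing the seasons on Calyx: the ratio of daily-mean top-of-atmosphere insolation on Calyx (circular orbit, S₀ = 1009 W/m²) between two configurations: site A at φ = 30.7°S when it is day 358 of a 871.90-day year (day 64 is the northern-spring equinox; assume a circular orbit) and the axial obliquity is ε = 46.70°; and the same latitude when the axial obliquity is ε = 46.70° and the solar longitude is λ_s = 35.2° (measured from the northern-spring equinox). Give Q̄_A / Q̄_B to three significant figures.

— Configuration A (φ=-30.7°):
Solar longitude: λ_s = 360° × (358 − 64)/871.90 = 121.390°.
sin δ = sin 46.70° × sin 121.390° = 0.62126, so δ = +38.408°.
cos H₀ = −tan(-30.7°) tan(+38.408°) = 0.4707, H₀ = 1.0807 rad.
Bracket: H₀ sin φ sin δ + cos φ cos δ sin H₀ = 1.0807×-0.51054×0.62126 + 0.85985×0.78361×0.88227 = -0.342774 + 0.594462 = 0.251688.
Q̄ = (S₀/π) × [bracket] = (1009/π) × 0.251688 = 80.836 W/m².
— Configuration B (φ=-30.7°):
Solar declination: sin δ = sin ε · sin λ_s = sin 46.70° × sin 35.2° = 0.41951, so δ = +24.804°.
cos H₀ = −tan(-30.7°) tan(+24.804°) = 0.2744, H₀ = 1.2928 rad.
Bracket: H₀ sin φ sin δ + cos φ cos δ sin H₀ = 1.2928×-0.51054×0.41951 + 0.85985×0.90775×0.96162 = -0.276888 + 0.750572 = 0.473684.
Q̄ = (S₀/π) × [bracket] = (1009/π) × 0.473684 = 152.14 W/m².
Ratio Q̄_A / Q̄_B = 80.836 / 152.14 = 0.5313.

Q̄_A / Q̄_B ≈ 0.531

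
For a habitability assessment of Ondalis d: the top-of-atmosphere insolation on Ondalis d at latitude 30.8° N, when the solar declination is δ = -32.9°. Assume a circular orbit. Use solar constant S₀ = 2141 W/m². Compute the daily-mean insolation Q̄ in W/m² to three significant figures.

cos H₀ = −tan(+30.8°) tan(-32.900°) = 0.3856, H₀ = 1.1749 rad.
Bracket: H₀ sin φ sin δ + cos φ cos δ sin H₀ = 1.1749×0.51204×-0.54317 + 0.85896×0.83962×0.92265 = -0.326769 + 0.665415 = 0.338646.
Q̄ = (S₀/π) × [bracket] = (2141/π) × 0.338646 = 230.8 W/m².

Q̄ ≈ 231 W/m²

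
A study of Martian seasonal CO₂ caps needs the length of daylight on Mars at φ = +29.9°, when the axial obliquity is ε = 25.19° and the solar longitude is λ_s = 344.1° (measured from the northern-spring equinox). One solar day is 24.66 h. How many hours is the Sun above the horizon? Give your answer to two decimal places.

Solar declination: sin δ = sin ε · sin λ_s = sin 25.19° × sin 344.1° = -0.11660, so δ = -6.696°.
cos H₀ = −tan φ · tan δ = −tan(+29.9°) × tan(-6.696°) = 0.0675, so H₀ = 1.5032 rad = 86.13°.
Daylight = 2H₀/(2π) × 24.66 h = (1.5032/π) × 24.66 = 11.80 h.

11.80 h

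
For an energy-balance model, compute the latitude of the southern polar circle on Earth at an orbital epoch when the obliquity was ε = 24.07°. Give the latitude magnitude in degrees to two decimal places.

The polar circle is the lowest latitude that experiences at least one full rotation of continuous darkness at the northern-summer solstice; it lies at |φ| = 90° − ε = 90° − 24.07° = 65.93°.

65.93°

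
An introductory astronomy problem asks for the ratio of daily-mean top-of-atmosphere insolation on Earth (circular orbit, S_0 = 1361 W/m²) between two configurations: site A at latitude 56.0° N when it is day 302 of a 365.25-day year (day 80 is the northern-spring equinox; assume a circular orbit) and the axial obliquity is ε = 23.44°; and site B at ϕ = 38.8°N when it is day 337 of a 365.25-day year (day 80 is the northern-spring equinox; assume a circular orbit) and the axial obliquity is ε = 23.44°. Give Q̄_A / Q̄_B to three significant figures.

— Configuration A (ϕ=+56.0°):
Solar longitude: L_s = 360° × (302 − 80)/365.25 = 218.809°.
sin δ = sin 23.44° × sin 218.809° = -0.24930, so δ = -14.436°.
cos h₀ = −tan(+56.0°) tan(-14.436°) = 0.3817, h₀ = 1.1792 rad.
Bracket: h₀ sin ϕ sin δ + cos ϕ cos δ sin h₀ = 1.1792×0.82904×-0.24930 + 0.55919×0.96843×0.92430 = -0.243717 + 0.500542 = 0.256825.
Q̄ = (S_0/π) × [bracket] = (1361/π) × 0.256825 = 111.26 W/m².
— Configuration B (ϕ=+38.8°):
Solar longitude: L_s = 360° × (337 − 80)/365.25 = 253.306°.
sin δ = sin 23.44° × sin 253.306° = -0.38102, so δ = -22.397°.
cos h₀ = −tan(+38.8°) tan(-22.397°) = 0.3313, h₀ = 1.2331 rad.
Bracket: h₀ sin ϕ sin δ + cos ϕ cos δ sin h₀ = 1.2331×0.62660×-0.38102 + 0.77934×0.92457×0.94351 = -0.294399 + 0.679850 = 0.385451.
Q̄ = (S_0/π) × [bracket] = (1361/π) × 0.385451 = 166.98 W/m².
Ratio Q̄_A / Q̄_B = 111.26 / 166.98 = 0.6663.

Q̄_A / Q̄_B ≈ 0.666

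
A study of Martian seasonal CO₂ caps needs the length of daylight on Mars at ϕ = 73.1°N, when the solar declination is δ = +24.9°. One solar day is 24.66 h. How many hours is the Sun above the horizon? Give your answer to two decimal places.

Sunrise equation: cos h₀ = −tan ϕ · tan δ = -1.5278 ≤ −1, so the Sun never sets (polar day) and h₀ = π.
Daylight = 2h₀/(2π) × 24.66 h = (3.1416/π) × 24.66 = 24.66 h.

24.66 h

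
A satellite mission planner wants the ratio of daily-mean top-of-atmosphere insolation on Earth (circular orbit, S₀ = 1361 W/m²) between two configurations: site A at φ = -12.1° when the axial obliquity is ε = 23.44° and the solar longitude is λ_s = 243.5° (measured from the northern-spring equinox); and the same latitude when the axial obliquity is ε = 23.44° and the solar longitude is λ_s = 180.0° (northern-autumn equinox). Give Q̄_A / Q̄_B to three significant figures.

— Configuration A (φ=-12.1°):
Solar declination: sin δ = sin ε · sin λ_s = sin 23.44° × sin 243.5° = -0.35599, so δ = -20.854°.
cos H₀ = −tan(-12.1°) tan(-20.854°) = -0.0817, H₀ = 1.6526 rad.
Bracket: H₀ sin φ sin δ + cos φ cos δ sin H₀ = 1.6526×-0.20962×-0.35599 + 0.97778×0.93449×0.99666 = 0.123321 + 0.910674 = 1.033995.
Q̄ = (S₀/π) × [bracket] = (1361/π) × 1.033995 = 447.95 W/m².
— Configuration B (φ=-12.1°):
Solar declination: sin δ = sin ε · sin λ_s = sin 23.44° × sin 180.0° = 0.00000, so δ = +0.000°.
cos H₀ = −tan(-12.1°) tan(+0.000°) = 0.0000, H₀ = 1.5708 rad.
Bracket: H₀ sin φ sin δ + cos φ cos δ sin H₀ = 1.5708×-0.20962×0.00000 + 0.97778×1.00000×1.00000 = -0.000000 + 0.977780 = 0.977780.
Q̄ = (S₀/π) × [bracket] = (1361/π) × 0.977780 = 423.59 W/m².
Ratio Q̄_A / Q̄_B = 447.95 / 423.59 = 1.058.

Q̄_A / Q̄_B ≈ 1.06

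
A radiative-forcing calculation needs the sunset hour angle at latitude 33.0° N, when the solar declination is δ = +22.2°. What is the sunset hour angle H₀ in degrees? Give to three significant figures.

H₀ = 105°

cos H₀ = −tan φ · tan δ = −tan(+33.0°) × tan(+22.200°) = -0.2650, so H₀ = 1.8390 rad = 105.37°.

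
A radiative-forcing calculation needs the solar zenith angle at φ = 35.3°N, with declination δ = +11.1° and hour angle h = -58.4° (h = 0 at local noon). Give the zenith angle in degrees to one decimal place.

θ_z = 57.9°

cos θ_z = sin φ sin δ + cos φ cos δ cos h = 0.111250 + 0.419645 = 0.530895.
θ_z = arccos(0.530895) = 57.9°.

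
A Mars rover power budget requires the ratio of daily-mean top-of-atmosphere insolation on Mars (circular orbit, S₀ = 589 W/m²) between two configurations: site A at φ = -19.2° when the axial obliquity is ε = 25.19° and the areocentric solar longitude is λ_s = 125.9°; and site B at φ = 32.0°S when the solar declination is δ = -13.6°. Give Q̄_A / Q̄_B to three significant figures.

— Configuration A (φ=-19.2°):
sin δ = sin 25.19° × sin 125.9° = 0.34477, so δ = +20.168°.
cos H₀ = −tan(-19.2°) tan(+20.168°) = 0.1279, H₀ = 1.4425 rad.
Bracket: H₀ sin φ sin δ + cos φ cos δ sin H₀ = 1.4425×-0.32887×0.34477 + 0.94438×0.93869×0.99179 = -0.163557 + 0.879202 = 0.715645.
Q̄ = (S₀/π) × [bracket] = (589/π) × 0.715645 = 134.17 W/m².
— Configuration B (φ=-32.0°):
cos H₀ = −tan(-32.0°) tan(-13.600°) = -0.1512, H₀ = 1.7225 rad.
Bracket: H₀ sin φ sin δ + cos φ cos δ sin H₀ = 1.7225×-0.52992×-0.23514 + 0.84805×0.97196×0.98851 = 0.214633 + 0.814800 = 1.029433.
Q̄ = (S₀/π) × [bracket] = (589/π) × 1.029433 = 193.00 W/m².
Ratio Q̄_A / Q̄_B = 134.17 / 193.00 = 0.6952.

Q̄_A / Q̄_B ≈ 0.695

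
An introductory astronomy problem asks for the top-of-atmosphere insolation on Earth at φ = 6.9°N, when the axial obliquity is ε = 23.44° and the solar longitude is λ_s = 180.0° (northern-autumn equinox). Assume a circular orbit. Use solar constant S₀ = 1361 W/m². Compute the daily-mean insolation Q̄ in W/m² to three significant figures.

Solar declination: sin δ = sin ε · sin λ_s = sin 23.44° × sin 180.0° = 0.00000, so δ = +0.000°.
cos H₀ = −tan(+6.9°) tan(+0.000°) = -0.0000, H₀ = 1.5708 rad.
Bracket: H₀ sin φ sin δ + cos φ cos δ sin H₀ = 1.5708×0.12014×0.00000 + 0.99276×1.00000×1.00000 = 0.000000 + 0.992760 = 0.992760.
Q̄ = (S₀/π) × [bracket] = (1361/π) × 0.992760 = 430.1 W/m².

Q̄ ≈ 430 W/m²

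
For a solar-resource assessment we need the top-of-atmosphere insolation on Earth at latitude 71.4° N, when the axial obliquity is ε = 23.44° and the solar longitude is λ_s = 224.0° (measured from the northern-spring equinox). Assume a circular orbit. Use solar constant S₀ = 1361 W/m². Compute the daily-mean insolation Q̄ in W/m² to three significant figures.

Q̄ ≈ 7.01 W/m²

Solar declination: sin δ = sin ε · sin λ_s = sin 23.44° × sin 224.0° = -0.27633, so δ = -16.041°.
cos H₀ = −tan(+71.4°) tan(-16.041°) = 0.8544, H₀ = 0.5465 rad.
Bracket: H₀ sin φ sin δ + cos φ cos δ sin H₀ = 0.5465×0.94777×-0.27633 + 0.31896×0.96106×0.51969 = -0.143127 + 0.159306 = 0.016179.
Q̄ = (S₀/π) × [bracket] = (1361/π) × 0.016179 = 7.009 W/m².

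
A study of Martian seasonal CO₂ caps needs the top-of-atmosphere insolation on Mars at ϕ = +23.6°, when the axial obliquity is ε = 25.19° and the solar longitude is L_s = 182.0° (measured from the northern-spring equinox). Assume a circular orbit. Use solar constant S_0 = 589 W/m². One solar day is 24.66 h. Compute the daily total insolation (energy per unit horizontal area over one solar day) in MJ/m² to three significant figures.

15.1 MJ/m²

Solar declination: sin δ = sin ε · sin L_s = sin 25.19° × sin 182.0° = -0.01485, so δ = -0.851°.
cos h₀ = −tan(+23.6°) tan(-0.851°) = 0.0065, h₀ = 1.5643 rad.
Bracket: h₀ sin ϕ sin δ + cos ϕ cos δ sin h₀ = 1.5643×0.40035×-0.01485 + 0.91636×0.99989×0.99998 = -0.009300 + 0.916241 = 0.906941.
Q̄ = (S_0/π) × [bracket] = (589/π) × 0.906941 = 170.04 W/m².
Daily total = Q̄ × 24.66 h × 3600 s/h = 170.04 × 24.66 × 3600 / 10⁶ = 15.10 MJ/m².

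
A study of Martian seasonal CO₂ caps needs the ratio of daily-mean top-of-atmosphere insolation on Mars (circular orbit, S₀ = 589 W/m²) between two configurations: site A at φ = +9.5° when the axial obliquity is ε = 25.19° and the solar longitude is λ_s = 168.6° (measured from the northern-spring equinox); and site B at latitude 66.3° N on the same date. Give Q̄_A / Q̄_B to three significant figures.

Q̄_A / Q̄_B ≈ 1.90

— Configuration A (φ=+9.5°):
Solar declination: sin δ = sin ε · sin λ_s = sin 25.19° × sin 168.6° = 0.08413, so δ = +4.826°.
cos H₀ = −tan(+9.5°) tan(+4.826°) = -0.0141, H₀ = 1.5849 rad.
Bracket: H₀ sin φ sin δ + cos φ cos δ sin H₀ = 1.5849×0.16505×0.08413 + 0.98629×0.99646×0.99990 = 0.022007 + 0.982700 = 1.004707.
Q̄ = (S₀/π) × [bracket] = (589/π) × 1.004707 = 188.37 W/m².
— Configuration B (φ=+66.3°):
cos H₀ = −tan(+66.3°) tan(+4.826°) = -0.1923, H₀ = 1.7643 rad.
Bracket: H₀ sin φ sin δ + cos φ cos δ sin H₀ = 1.7643×0.91566×0.08413 + 0.40195×0.99646×0.98133 = 0.135912 + 0.393049 = 0.528961.
Q̄ = (S₀/π) × [bracket] = (589/π) × 0.528961 = 99.172 W/m².
Ratio Q̄_A / Q̄_B = 188.37 / 99.172 = 1.899.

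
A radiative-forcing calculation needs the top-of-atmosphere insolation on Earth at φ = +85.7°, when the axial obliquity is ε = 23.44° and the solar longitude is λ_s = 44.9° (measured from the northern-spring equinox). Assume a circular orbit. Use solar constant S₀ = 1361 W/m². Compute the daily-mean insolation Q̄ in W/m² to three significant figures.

Solar declination: sin δ = sin ε · sin λ_s = sin 23.44° × sin 44.9° = 0.28079, so δ = +16.307°.
cos H₀ = −tan(+85.7°) tan(+16.307°) = -3.8909 ≤ −1 ⇒ polar day, H₀ = π.
Bracket: H₀ sin φ sin δ + cos φ cos δ sin H₀ = 3.1416×0.99719×0.28079 + 0.07498×0.95977×0.00000 = 0.879651 + 0.000000 = 0.879651.
Q̄ = (S₀/π) × [bracket] = (1361/π) × 0.879651 = 381.1 W/m².

Q̄ ≈ 381 W/m²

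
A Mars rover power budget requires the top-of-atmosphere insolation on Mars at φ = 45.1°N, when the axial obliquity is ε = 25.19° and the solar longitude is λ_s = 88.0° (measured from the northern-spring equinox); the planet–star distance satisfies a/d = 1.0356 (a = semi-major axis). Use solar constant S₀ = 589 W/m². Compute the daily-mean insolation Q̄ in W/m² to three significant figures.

Solar declination: sin δ = sin ε · sin λ_s = sin 25.19° × sin 88.0° = 0.42536, so δ = +25.174°.
cos H₀ = −tan(+45.1°) tan(+25.174°) = -0.4716, H₀ = 2.0620 rad.
Bracket: H₀ sin φ sin δ + cos φ cos δ sin H₀ = 2.0620×0.70834×0.42536 + 0.70587×0.90502×0.88179 = 0.621280 + 0.563311 = 1.184591.
Inverse-square distance factor (a/d)² = 1.0356² = 1.072467.
Q̄ = (S₀/π) × 1.072467 × [bracket] = (589/π) × 1.072467 × 1.184591 = 238.2 W/m².

Q̄ ≈ 238 W/m²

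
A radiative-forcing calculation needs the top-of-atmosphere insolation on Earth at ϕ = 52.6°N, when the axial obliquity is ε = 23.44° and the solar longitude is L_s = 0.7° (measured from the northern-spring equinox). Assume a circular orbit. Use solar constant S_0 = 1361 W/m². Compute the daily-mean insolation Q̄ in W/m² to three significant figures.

Solar declination: sin δ = sin ε · sin L_s = sin 23.44° × sin 0.7° = 0.00486, so δ = +0.278°.
cos h₀ = −tan(+52.6°) tan(+0.278°) = -0.0064, h₀ = 1.5772 rad.
Bracket: h₀ sin ϕ sin δ + cos ϕ cos δ sin h₀ = 1.5772×0.79441×0.00486 + 0.60738×0.99999×0.99998 = 0.006089 + 0.607362 = 0.613451.
Q̄ = (S_0/π) × [bracket] = (1361/π) × 0.613451 = 265.8 W/m².

Q̄ ≈ 266 W/m²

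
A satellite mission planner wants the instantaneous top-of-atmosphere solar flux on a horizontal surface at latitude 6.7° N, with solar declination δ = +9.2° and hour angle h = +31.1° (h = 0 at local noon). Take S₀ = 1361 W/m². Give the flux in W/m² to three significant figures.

cos θ_z = sin φ sin δ + cos φ cos δ cos h = 0.018653 + 0.839480 = 0.858133.
Flux = S₀ · cos θ_z = 1361 × 0.858133 = 1168 W/m².

1.17e+03 W/m²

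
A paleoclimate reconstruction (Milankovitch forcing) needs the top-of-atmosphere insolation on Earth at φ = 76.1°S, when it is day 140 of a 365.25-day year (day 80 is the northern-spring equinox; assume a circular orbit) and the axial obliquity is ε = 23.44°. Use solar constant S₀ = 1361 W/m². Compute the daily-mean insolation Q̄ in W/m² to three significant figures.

Solar longitude: λ_s = 360° × (140 − 80)/365.25 = 59.138°.
sin δ = sin 23.44° × sin 59.138° = 0.34146, so δ = +19.966°.
cos H₀ = −tan(-76.1°) tan(+19.966°) = 1.4680 ≥ 1 ⇒ polar night, H₀ = 0 and Q̄ = 0.

Q̄ ≈ 0.00 W/m²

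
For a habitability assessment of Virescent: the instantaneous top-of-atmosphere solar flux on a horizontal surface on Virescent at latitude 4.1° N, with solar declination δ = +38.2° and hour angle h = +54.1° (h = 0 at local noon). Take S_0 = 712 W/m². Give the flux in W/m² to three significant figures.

359 W/m²

cos θ_z = sin ϕ sin δ + cos ϕ cos δ cos h = 0.044215 + 0.459625 = 0.503840.
Flux = S_0 · cos θ_z = 712 × 0.503840 = 358.7 W/m².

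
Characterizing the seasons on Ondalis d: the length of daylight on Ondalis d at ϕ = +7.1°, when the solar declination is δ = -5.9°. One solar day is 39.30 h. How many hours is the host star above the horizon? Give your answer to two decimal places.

19.49 h

cos h₀ = −tan ϕ · tan δ = −tan(+7.1°) × tan(-5.900°) = 0.0129, so h₀ = 1.5579 rad = 89.26°.
Daylight = 2h₀/(2π) × 39.30 h = (1.5579/π) × 39.30 = 19.49 h.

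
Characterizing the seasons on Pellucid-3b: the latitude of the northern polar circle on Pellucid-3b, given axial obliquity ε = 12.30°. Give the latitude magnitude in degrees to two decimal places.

The polar circle is the lowest latitude that experiences at least one full rotation of continuous daylight at the northern-summer solstice; it lies at |φ| = 90° − ε = 90° − 12.30° = 77.70°.

77.70°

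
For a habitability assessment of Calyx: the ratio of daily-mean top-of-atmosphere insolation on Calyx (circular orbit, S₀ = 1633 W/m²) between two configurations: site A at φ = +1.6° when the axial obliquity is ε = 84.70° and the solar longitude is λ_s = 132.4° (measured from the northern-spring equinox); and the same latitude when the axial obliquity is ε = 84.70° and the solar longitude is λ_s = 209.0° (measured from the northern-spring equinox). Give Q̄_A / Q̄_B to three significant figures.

— Configuration A (φ=+1.6°):
Solar declination: sin δ = sin ε · sin λ_s = sin 84.70° × sin 132.4° = 0.73530, so δ = +47.332°.
cos H₀ = −tan(+1.6°) tan(+47.332°) = -0.0303, H₀ = 1.6011 rad.
Bracket: H₀ sin φ sin δ + cos φ cos δ sin H₀ = 1.6011×0.02792×0.73530 + 0.99961×0.67774×0.99954 = 0.032870 + 0.677164 = 0.710034.
Q̄ = (S₀/π) × [bracket] = (1633/π) × 0.710034 = 369.08 W/m².
— Configuration B (φ=+1.6°):
Solar declination: sin δ = sin ε · sin λ_s = sin 84.70° × sin 209.0° = -0.48274, so δ = -28.864°.
cos H₀ = −tan(+1.6°) tan(-28.864°) = 0.0154, H₀ = 1.5554 rad.
Bracket: H₀ sin φ sin δ + cos φ cos δ sin H₀ = 1.5554×0.02792×-0.48274 + 0.99961×0.87577×0.99988 = -0.020964 + 0.875323 = 0.854359.
Q̄ = (S₀/π) × [bracket] = (1633/π) × 0.854359 = 444.10 W/m².
Ratio Q̄_A / Q̄_B = 369.08 / 444.10 = 0.8311.

Q̄_A / Q̄_B ≈ 0.831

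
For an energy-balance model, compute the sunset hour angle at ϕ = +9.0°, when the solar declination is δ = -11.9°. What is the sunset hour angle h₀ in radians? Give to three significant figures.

cos h₀ = −tan ϕ · tan δ = −tan(+9.0°) × tan(-11.900°) = 0.0334, so h₀ = 1.5374 rad = 88.09°.

h₀ = 1.54 rad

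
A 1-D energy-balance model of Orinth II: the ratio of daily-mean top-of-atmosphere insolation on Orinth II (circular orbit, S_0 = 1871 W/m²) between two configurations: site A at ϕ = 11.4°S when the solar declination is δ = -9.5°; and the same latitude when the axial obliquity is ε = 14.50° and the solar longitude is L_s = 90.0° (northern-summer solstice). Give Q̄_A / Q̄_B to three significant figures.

Q̄_A / Q̄_B ≈ 1.17

— Configuration A (ϕ=-11.4°):
cos h₀ = −tan(-11.4°) tan(-9.500°) = -0.0337, h₀ = 1.6045 rad.
Bracket: h₀ sin ϕ sin δ + cos ϕ cos δ sin h₀ = 1.6045×-0.19766×-0.16505 + 0.98027×0.98629×0.99943 = 0.052345 + 0.966279 = 1.018624.
Q̄ = (S_0/π) × [bracket] = (1871/π) × 1.018624 = 606.65 W/m².
— Configuration B (ϕ=-11.4°):
Solar declination: sin δ = sin ε · sin L_s = sin 14.50° × sin 90.0° = 0.25038, so δ = +14.500°.
cos h₀ = −tan(-11.4°) tan(+14.500°) = 0.0521, h₀ = 1.5186 rad.
Bracket: h₀ sin ϕ sin δ + cos ϕ cos δ sin h₀ = 1.5186×-0.19766×0.25038 + 0.98027×0.96815×0.99864 = -0.075156 + 0.947758 = 0.872602.
Q̄ = (S_0/π) × [bracket] = (1871/π) × 0.872602 = 519.68 W/m².
Ratio Q̄_A / Q̄_B = 606.65 / 519.68 = 1.167.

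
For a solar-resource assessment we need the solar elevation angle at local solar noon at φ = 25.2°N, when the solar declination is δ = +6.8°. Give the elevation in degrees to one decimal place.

71.6°

At local noon the hour angle is zero, so the zenith angle equals |φ − δ| = |+25.2° − (+6.800°)| = 18.400°.
Elevation = 90° − 18.400° = 71.6°.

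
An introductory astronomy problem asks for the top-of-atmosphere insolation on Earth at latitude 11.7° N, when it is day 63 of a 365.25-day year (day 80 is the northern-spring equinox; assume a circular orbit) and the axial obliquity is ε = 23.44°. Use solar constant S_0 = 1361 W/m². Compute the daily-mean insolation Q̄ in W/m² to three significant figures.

Q̄ ≈ 406 W/m²

Solar longitude: L_s = 360° × (63 − 80)/365.25 = -16.756°, i.e. -16.756° + 360° = 343.244°.
sin δ = sin 23.44° × sin 343.244° = -0.11468, so δ = -6.585°.
cos h₀ = −tan(+11.7°) tan(-6.585°) = 0.0239, h₀ = 1.5469 rad.
Bracket: h₀ sin ϕ sin δ + cos ϕ cos δ sin h₀ = 1.5469×0.20279×-0.11468 + 0.97922×0.99340×0.99971 = -0.035975 + 0.972475 = 0.936500.
Q̄ = (S_0/π) × [bracket] = (1361/π) × 0.936500 = 405.7 W/m².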